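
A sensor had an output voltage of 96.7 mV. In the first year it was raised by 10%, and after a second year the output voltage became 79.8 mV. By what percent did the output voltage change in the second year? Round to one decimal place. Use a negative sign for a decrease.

-25.0%

After the first year: 96.7 × 1.1 = 106.37.
Second-year multiplier: 79.8 ÷ 106.37 ≈ 0.75021.
That is a change of -25.0%.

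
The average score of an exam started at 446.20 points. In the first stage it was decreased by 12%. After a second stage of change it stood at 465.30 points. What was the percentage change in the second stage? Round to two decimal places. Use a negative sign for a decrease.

18.50%

After the first stage: 446.20 × 0.88 = 392.656.
Second-stage multiplier: 465.30 ÷ 392.656 ≈ 1.185007.
That is a change of 18.50%.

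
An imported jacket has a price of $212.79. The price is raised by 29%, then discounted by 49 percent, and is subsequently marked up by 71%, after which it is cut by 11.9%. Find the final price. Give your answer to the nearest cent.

$210.90

29% increase: $212.79 × 1.29 = $274.4991.
49% decrease: $274.4991 × 0.51 = $139.994541.
After the 71% increase: $139.994541 × 1.71 = $239.39066511.
11.9% decrease: $239.39066511 × 0.881 = $210.90317596191 ≈ $210.90.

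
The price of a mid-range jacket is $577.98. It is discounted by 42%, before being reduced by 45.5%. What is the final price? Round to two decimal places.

$182.70

Each change multiplies by a factor: 0.58 × 0.545 = 0.3161.
$577.98 × 0.3161 = $182.699478 ≈ $182.70.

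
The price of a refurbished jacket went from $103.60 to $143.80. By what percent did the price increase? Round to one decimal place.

Change: $143.80 − $103.60 = $40.20.
Relative to the original: $40.20 ÷ $103.60 ≈ 38.8%.
So the price increased by 38.8%.

38.8%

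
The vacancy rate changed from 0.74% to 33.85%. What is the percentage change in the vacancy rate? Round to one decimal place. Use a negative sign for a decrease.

The change is 33.85 − 0.74 = 33.11 percentage points.
Relative to the original 0.74%, that is 33.11 ÷ 0.74 ≈ 4474.3%.

4474.3%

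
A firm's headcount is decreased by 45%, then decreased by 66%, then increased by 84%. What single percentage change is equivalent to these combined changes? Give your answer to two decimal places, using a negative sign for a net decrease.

The combined multiplier is 0.55 × 0.34 × 1.84 = 0.34408.
That corresponds to a decrease of 65.59%.

-65.59%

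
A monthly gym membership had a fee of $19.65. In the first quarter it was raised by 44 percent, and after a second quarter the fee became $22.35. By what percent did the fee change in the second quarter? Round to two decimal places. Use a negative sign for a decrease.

After the first quarter: $19.65 × 1.44 = $28.296.
Second-quarter multiplier: $22.35 ÷ $28.296 ≈ 0.789864.
That is a change of -21.01%.

-21.01%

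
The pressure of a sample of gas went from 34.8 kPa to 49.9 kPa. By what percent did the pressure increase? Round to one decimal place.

Change: 49.9 − 34.8 = 15.1.
Relative to the original: 15.1 ÷ 34.8 ≈ 43.4%.
So the pressure increased by 43.4%.

43.4%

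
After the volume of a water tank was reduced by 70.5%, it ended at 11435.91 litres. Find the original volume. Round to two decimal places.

38765.80 litres

The overall multiplier applied was 0.295.
So the original volume was 11435.91 ÷ 0.295 ≈ 38765.80 litres.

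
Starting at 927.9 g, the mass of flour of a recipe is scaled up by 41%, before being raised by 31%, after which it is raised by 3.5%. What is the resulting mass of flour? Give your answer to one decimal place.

1773.9 g

Each change multiplies by a factor: 1.41 × 1.31 × 1.035 = 1.9117485.
927.9 × 1.9117485 = 1773.91143315 ≈ 1773.9.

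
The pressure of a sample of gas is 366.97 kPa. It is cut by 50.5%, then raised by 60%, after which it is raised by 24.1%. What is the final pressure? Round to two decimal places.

Each change multiplies by a factor: 0.495 × 1.6 × 1.241 = 0.982872.
366.97 × 0.982872 = 360.68453784 ≈ 360.68.

360.68 kPa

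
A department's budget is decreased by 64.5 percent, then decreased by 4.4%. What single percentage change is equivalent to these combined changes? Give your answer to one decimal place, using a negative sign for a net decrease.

The combined multiplier is 0.355 × 0.956 = 0.33938.
That corresponds to a decrease of 66.1%.

-66.1%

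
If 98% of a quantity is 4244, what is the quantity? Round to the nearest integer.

4244 ÷ 0.98 ≈ 4331.

4331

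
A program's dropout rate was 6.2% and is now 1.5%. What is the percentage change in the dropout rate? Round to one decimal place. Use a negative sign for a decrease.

The change is 1.5 − 6.2 = -4.7 percentage points.
Relative to the original 6.2%, that is -4.7 ÷ 6.2 ≈ -75.8%.

-75.8%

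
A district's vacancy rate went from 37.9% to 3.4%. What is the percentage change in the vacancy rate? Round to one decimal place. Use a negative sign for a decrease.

The change is 3.4 − 37.9 = -34.5 percentage points.
Relative to the original 37.9%, that is -34.5 ÷ 37.9 ≈ -91.0%.

-91.0%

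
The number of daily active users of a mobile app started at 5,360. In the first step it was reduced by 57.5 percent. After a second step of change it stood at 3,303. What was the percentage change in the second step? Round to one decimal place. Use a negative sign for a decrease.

45.0%

After the first step: 5,360 × 0.425 = 2278.
Second-step multiplier: 3,303 ÷ 2278 ≈ 1.44996.
That is a change of 45.0%.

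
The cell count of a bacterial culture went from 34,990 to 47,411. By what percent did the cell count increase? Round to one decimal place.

35.5%

Change: 47,411 − 34,990 = 12,421.
Relative to the original: 12,421 ÷ 34,990 ≈ 35.5%.
So the cell count increased by 35.5%.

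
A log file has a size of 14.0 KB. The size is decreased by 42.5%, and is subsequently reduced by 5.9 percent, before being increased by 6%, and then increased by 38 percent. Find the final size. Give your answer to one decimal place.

11.1 KB

Apply the 42.5% decrease: 14.0 × 0.575 = 8.05.
5.9% decrease: 8.05 × 0.941 = 7.57505.
6% increase: 7.57505 × 1.06 = 8.029553.
38% increase: 8.029553 × 1.38 = 11.08078314 ≈ 11.1.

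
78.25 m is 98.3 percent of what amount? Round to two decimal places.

79.60 m

78.25 m ÷ 0.983 ≈ 79.60 m.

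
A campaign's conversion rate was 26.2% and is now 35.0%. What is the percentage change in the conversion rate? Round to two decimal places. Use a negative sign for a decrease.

33.59%

The change is 35.0 − 26.2 = 8.8 percentage points.
Relative to the original 26.2%, that is 8.8 ÷ 26.2 ≈ 33.59%.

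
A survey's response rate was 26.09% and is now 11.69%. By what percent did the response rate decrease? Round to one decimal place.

The change is 11.69 − 26.09 = -14.40 percentage points.
Relative to the original 26.09%, that is -14.40 ÷ 26.09 ≈ -55.2%.
So the response rate fell by 55.2%.

55.2%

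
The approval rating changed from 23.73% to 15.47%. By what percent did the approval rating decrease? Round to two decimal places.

34.81%

The change is 15.47 − 23.73 = -8.26 percentage points.
Relative to the original 23.73%, that is -8.26 ÷ 23.73 ≈ -34.81%.
So the approval rating fell by 34.81%.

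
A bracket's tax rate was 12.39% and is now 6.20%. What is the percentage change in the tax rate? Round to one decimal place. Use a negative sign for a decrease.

The change is 6.20 − 12.39 = -6.19 percentage points.
Relative to the original 12.39%, that is -6.19 ÷ 12.39 ≈ -50.0%.

-50.0%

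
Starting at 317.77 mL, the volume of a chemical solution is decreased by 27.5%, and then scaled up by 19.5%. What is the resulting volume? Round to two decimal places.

Each change multiplies by a factor: 0.725 × 1.195 = 0.866375.
317.77 × 0.866375 = 275.30798375 ≈ 275.31.

275.31 mL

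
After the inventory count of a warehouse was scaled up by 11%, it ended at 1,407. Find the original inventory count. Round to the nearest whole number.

The overall multiplier applied was 1.11.
So the original inventory count was 1,407 ÷ 1.11 ≈ 1,268.

1,268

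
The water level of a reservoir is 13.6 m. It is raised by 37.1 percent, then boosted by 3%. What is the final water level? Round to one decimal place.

19.2 m

Each change multiplies by a factor: 1.371 × 1.03 = 1.41213.
13.6 × 1.41213 = 19.204968 ≈ 19.2.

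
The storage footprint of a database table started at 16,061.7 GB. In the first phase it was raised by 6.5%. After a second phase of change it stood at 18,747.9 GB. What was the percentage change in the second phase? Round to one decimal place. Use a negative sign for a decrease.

After the first phase: 16,061.7 × 1.065 = 17105.7105.
Second-phase multiplier: 18,747.9 ÷ 17105.7105 ≈ 1.096.
That is a change of 9.6%.

9.6%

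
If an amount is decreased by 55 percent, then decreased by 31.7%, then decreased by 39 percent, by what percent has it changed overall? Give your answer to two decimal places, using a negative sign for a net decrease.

-81.25%

A 55% decrease multiplies by 0.45.
Then a 31.7% decrease: 0.45 × 0.683 = 0.30735.
Then a 39% decrease: 0.30735 × 0.61 = 0.1874835.
Overall factor 0.1874835, i.e. -81.25%.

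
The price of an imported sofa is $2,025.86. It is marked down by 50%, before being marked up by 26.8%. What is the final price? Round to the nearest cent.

$1,284.40

After the 50% decrease: $2,025.86 × 0.5 = $1012.93.
Apply the 26.8% increase: $1012.93 × 1.268 = $1284.39524 ≈ $1,284.40.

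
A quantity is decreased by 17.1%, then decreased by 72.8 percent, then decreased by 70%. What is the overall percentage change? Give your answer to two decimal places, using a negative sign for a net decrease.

The combined multiplier is 0.829 × 0.272 × 0.3 = 0.0676464.
That corresponds to a decrease of 93.24%.

-93.24%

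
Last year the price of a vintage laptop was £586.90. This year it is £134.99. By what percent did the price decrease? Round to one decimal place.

77.0%

Change: £134.99 − £586.90 = -£451.91.
Relative to the original: -£451.91 ÷ £586.90 ≈ -77.0%.
So the price decreased by 77.0%.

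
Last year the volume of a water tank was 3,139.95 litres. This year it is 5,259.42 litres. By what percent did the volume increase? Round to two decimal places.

Change: 5,259.42 − 3,139.95 = 2,119.47.
Relative to the original: 2,119.47 ÷ 3,139.95 ≈ 67.50%.
So the volume increased by 67.50%.

67.50%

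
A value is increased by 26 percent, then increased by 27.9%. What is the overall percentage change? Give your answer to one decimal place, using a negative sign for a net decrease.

A 26% increase multiplies by 1.26.
Then a 27.9% increase: 1.26 × 1.279 = 1.61154.
Overall factor 1.61154, i.e. 61.2%.

61.2%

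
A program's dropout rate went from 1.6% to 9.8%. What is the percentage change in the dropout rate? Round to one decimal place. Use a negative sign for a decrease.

512.5%

The change is 9.8 − 1.6 = 8.2 percentage points.
Relative to the original 1.6%, that is 8.2 ÷ 1.6 = 512.5%.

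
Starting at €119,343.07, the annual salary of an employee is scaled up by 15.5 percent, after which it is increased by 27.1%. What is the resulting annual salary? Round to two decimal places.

€175,196.22

Each change multiplies by a factor: 1.155 × 1.271 = 1.468005.
€119,343.07 × 1.468005 = €175196.22347535 ≈ €175,196.22.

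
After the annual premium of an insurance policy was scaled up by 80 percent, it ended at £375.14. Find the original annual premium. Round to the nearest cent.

The overall multiplier applied was 1.8.
So the original annual premium was £375.14 ÷ 1.8 ≈ £208.41.

£208.41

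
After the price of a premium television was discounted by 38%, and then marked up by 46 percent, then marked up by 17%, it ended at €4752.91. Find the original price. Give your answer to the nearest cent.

€4487.76

Undoing the 17% increase: €4752.91 ÷ 1.17 ≈ €4062.316239.
Undoing the 46% increase: €4062.316239 ÷ 1.46 ≈ €2782.408383.
Undoing the 38% decrease: €2782.408383 ÷ 0.62 ≈ €4487.76.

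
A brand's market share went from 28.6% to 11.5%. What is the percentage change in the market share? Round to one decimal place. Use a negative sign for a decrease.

-59.8%

The change is 11.5 − 28.6 = -17.1 percentage points.
Relative to the original 28.6%, that is -17.1 ÷ 28.6 ≈ -59.8%.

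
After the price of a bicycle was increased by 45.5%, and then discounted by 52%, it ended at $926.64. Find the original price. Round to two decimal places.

The overall multiplier applied was 1.455 × 0.48 = 0.6984.
So the original price was $926.64 ÷ 0.6984 ≈ $1326.80.

$1326.80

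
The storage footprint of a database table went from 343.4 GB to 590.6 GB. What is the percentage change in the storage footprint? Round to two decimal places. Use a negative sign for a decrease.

71.99%

Change: 590.6 − 343.4 = 247.2.
Relative to the original: 247.2 ÷ 343.4 ≈ 71.99%.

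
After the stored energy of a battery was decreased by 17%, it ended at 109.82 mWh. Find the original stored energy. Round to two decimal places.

The overall multiplier applied was 0.83.
So the original stored energy was 109.82 ÷ 0.83 ≈ 132.31 mWh.

132.31 mWh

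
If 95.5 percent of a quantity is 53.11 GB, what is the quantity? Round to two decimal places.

55.61 GB

53.11 GB ÷ 0.955 ≈ 55.61 GB.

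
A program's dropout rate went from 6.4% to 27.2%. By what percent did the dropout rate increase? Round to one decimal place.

325.0%

The change is 27.2 − 6.4 = 20.8 percentage points.
Relative to the original 6.4%, that is 20.8 ÷ 6.4 = 325.0%.
So the dropout rate rose by 325.0%.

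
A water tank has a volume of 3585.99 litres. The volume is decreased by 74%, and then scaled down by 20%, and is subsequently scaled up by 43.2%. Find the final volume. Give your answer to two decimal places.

74% decrease: 3585.99 × 0.26 = 932.3574.
After the 20% decrease: 932.3574 × 0.8 = 745.88592.
Apply the 43.2% increase: 745.88592 × 1.432 = 1068.10863744 ≈ 1068.11.

1068.11 litres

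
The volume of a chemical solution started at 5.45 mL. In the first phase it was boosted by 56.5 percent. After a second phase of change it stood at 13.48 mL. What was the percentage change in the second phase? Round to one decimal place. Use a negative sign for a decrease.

58.0%

After the first phase: 5.45 × 1.565 = 8.52925.
Second-phase multiplier: 13.48 ÷ 8.52925 ≈ 1.58044.
That is a change of 58.0%.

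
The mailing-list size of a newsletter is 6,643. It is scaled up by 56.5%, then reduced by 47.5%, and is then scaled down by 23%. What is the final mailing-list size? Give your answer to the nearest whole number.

Each change multiplies by a factor: 1.565 × 0.525 × 0.77 = 0.63265125.
6,643 × 0.63265125 = 4202.70225375 ≈ 4,203.

4,203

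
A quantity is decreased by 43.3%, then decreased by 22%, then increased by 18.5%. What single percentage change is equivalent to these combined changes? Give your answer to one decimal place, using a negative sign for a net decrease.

-47.6%

The combined multiplier is 0.567 × 0.78 × 1.185 = 0.5240781.
That corresponds to a decrease of 47.6%.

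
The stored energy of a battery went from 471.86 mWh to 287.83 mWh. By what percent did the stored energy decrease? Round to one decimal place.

Change: 287.83 − 471.86 = -184.03.
Relative to the original: -184.03 ÷ 471.86 ≈ -39.0%.
So the stored energy decreased by 39.0%.

39.0%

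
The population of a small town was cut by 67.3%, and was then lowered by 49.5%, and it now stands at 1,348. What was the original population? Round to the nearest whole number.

Undoing the 49.5% decrease: 1,348 ÷ 0.505 ≈ 2669.306931.
Undoing the 67.3% decrease: 2669.306931 ÷ 0.327 ≈ 8,163.

8,163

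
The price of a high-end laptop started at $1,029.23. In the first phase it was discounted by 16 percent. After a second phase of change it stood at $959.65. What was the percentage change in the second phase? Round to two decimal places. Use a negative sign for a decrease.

After the first phase: $1,029.23 × 0.84 = $864.5532.
Second-phase multiplier: $959.65 ÷ $864.5532 ≈ 1.109995.
That is a change of 11.00%.

11.00%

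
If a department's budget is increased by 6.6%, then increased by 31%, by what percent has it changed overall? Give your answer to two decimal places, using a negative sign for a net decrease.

39.65%

The combined multiplier is 1.066 × 1.31 = 1.39646.
That corresponds to an increase of 39.65%.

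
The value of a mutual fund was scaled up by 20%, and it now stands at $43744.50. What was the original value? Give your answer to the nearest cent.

The overall multiplier applied was 1.2.
So the original value was $43744.50 ÷ 1.2 = $36453.75.

$36453.75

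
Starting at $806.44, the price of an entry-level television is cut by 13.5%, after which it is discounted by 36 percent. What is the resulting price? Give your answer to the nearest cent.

Each change multiplies by a factor: 0.865 × 0.64 = 0.5536.
$806.44 × 0.5536 = $446.445184 ≈ $446.45.

$446.45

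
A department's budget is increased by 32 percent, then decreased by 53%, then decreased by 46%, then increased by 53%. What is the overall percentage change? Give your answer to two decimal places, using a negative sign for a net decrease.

-48.74%

A 32% increase multiplies by 1.32.
Then a 53% decrease: 1.32 × 0.47 = 0.6204.
Then a 46% decrease: 0.6204 × 0.54 = 0.335016.
Then a 53% increase: 0.335016 × 1.53 = 0.51257448.
Overall factor 0.51257448, i.e. -48.74%.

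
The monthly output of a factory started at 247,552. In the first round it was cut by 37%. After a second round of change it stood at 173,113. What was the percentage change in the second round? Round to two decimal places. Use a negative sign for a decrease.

11.00%

After the first round: 247,552 × 0.63 = 155957.76.
Second-round multiplier: 173,113 ÷ 155957.76 ≈ 1.109999.
That is a change of 11.00%.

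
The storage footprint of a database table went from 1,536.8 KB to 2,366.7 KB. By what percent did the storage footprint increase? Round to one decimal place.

54.0%

Change: 2,366.7 − 1,536.8 = 829.9.
Relative to the original: 829.9 ÷ 1,536.8 ≈ 54.0%.
So the storage footprint increased by 54.0%.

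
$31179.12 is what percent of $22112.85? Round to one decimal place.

$31179.12 ÷ $22112.85 ≈ 141.0%.

141.0%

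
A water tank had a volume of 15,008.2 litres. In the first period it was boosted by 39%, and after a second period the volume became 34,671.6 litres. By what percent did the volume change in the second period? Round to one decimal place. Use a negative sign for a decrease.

After the first period: 15,008.2 × 1.39 = 20861.398.
Second-period multiplier: 34,671.6 ÷ 20861.398 ≈ 1.662.
That is a change of 66.2%.

66.2%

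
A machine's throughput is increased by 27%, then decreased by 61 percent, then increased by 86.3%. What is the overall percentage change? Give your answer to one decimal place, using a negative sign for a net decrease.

A 27% increase multiplies by 1.27.
Then a 61% decrease: 1.27 × 0.39 = 0.4953.
Then an 86.3% increase: 0.4953 × 1.863 = 0.9227439.
Overall factor 0.9227439, i.e. -7.7%.

-7.7%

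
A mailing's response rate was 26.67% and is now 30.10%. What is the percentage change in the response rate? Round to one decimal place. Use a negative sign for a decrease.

The change is 30.10 − 26.67 = 3.43 percentage points.
Relative to the original 26.67%, that is 3.43 ÷ 26.67 ≈ 12.9%.

12.9%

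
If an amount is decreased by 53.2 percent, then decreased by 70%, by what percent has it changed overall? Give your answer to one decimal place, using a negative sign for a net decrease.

The combined multiplier is 0.468 × 0.3 = 0.1404.
That corresponds to a decrease of 86.0%.

-86.0%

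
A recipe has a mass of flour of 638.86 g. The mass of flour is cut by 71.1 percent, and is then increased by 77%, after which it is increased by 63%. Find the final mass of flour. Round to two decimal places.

Each change multiplies by a factor: 0.289 × 1.77 × 1.63 = 0.8337939.
638.86 × 0.8337939 = 532.677570954 ≈ 532.68.

532.68 g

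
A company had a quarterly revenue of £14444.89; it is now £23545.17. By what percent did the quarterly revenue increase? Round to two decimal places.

Change: £23545.17 − £14444.89 = £9100.28.
Relative to the original: £9100.28 ÷ £14444.89 ≈ 63.00%.
So the quarterly revenue increased by 63.00%.

63.00%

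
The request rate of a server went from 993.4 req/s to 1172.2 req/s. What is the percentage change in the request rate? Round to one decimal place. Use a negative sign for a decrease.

Change: 1172.2 − 993.4 = 178.8.
Relative to the original: 178.8 ÷ 993.4 ≈ 18.0%.

18.0%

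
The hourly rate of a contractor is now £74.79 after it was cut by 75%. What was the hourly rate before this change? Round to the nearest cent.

£299.16

The overall multiplier applied was 0.25.
So the original hourly rate was £74.79 ÷ 0.25 = £299.16.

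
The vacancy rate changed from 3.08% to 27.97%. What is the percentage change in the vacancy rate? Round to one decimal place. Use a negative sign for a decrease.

The change is 27.97 − 3.08 = 24.89 percentage points.
Relative to the original 3.08%, that is 24.89 ÷ 3.08 ≈ 808.1%.

808.1%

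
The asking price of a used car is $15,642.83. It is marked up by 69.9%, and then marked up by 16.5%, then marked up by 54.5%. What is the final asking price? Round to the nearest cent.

69.9% increase: $15,642.83 × 1.699 = $26577.16817.
Apply the 16.5% increase: $26577.16817 × 1.165 = $30962.40091805.
After the 54.5% increase: $30962.40091805 × 1.545 = $47836.90941838725 ≈ $47,836.91.

$47,836.91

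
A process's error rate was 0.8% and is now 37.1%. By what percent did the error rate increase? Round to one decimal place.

The change is 37.1 − 0.8 = 36.3 percentage points.
Relative to the original 0.8%, that is 36.3 ÷ 0.8 = 4537.5%.
So the error rate rose by 4537.5%.

4537.5%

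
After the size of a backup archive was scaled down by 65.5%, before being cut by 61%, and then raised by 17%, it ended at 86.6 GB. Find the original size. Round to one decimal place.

550.1 GB

Undoing the 17% increase: 86.6 ÷ 1.17 ≈ 74.017094.
Undoing the 61% decrease: 74.017094 ÷ 0.39 ≈ 189.787421.
Undoing the 65.5% decrease: 189.787421 ÷ 0.345 ≈ 550.1 GB.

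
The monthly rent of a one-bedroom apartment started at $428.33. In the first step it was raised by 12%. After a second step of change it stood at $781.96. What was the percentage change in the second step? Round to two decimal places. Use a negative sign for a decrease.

63.00%

After the first step: $428.33 × 1.12 = $479.7296.
Second-step multiplier: $781.96 ÷ $479.7296 ≈ 1.630002.
That is a change of 63.00%.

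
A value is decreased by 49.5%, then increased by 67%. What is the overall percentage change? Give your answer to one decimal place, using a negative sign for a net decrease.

A 49.5% decrease multiplies by 0.505.
Then a 67% increase: 0.505 × 1.67 = 0.84335.
Overall factor 0.84335, i.e. -15.7%.

-15.7%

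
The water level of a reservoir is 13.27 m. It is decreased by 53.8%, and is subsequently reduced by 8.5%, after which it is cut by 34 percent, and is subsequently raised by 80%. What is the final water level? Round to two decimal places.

Each change multiplies by a factor: 0.462 × 0.915 × 0.66 × 1.8 = 0.50220324.
13.27 × 0.50220324 = 6.6642369948 ≈ 6.66.

6.66 m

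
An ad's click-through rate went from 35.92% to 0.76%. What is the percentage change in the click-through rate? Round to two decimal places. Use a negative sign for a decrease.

The change is 0.76 − 35.92 = -35.16 percentage points.
Relative to the original 35.92%, that is -35.16 ÷ 35.92 ≈ -97.88%.

-97.88%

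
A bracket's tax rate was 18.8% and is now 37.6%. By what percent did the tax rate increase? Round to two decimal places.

The change is 37.6 − 18.8 = 18.8 percentage points.
Relative to the original 18.8%, that is 18.8 ÷ 18.8 = 100.00%.
So the tax rate rose by 100.00%.

100.00%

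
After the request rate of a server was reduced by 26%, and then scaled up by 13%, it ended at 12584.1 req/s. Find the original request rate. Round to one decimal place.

The overall multiplier applied was 0.74 × 1.13 = 0.8362.
So the original request rate was 12584.1 ÷ 0.8362 ≈ 15049.2 req/s.

15049.2 req/s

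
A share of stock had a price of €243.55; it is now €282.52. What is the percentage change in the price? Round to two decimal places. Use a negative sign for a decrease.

16.00%

Change: €282.52 − €243.55 = €38.97.
Relative to the original: €38.97 ÷ €243.55 ≈ 16.00%.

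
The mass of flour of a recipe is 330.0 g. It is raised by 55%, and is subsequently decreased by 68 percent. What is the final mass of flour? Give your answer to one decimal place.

163.7 g

Each change multiplies by a factor: 1.55 × 0.32 = 0.496.
330.0 × 0.496 = 163.68 ≈ 163.7.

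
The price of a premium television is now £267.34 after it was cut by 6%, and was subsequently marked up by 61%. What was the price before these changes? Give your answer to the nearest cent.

The overall multiplier applied was 0.94 × 1.61 = 1.5134.
So the original price was £267.34 ÷ 1.5134 ≈ £176.65.

£176.65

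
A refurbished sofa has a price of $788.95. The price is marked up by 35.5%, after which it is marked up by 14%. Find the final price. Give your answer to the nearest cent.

Apply the 35.5% increase: $788.95 × 1.355 = $1069.02725.
Apply the 14% increase: $1069.02725 × 1.14 = $1218.691065 ≈ $1218.69.

$1218.69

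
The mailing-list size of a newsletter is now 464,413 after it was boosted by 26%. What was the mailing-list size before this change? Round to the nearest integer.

368,582

The overall multiplier applied was 1.26.
So the original mailing-list size was 464,413 ÷ 1.26 ≈ 368,582.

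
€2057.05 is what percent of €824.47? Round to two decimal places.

249.50%

€2057.05 ÷ €824.47 ≈ 249.50%.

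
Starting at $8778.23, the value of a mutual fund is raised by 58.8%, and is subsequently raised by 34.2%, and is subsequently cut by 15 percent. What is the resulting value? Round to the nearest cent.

Each change multiplies by a factor: 1.588 × 1.342 × 0.85 = 1.8114316.
$8778.23 × 1.8114316 = $15901.163214068 ≈ $15901.16.

$15901.16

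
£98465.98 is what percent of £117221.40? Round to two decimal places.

£98465.98 ÷ £117221.40 ≈ 84.00%.

84.00%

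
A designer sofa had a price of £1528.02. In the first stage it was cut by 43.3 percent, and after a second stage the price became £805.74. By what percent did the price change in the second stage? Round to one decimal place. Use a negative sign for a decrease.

-7.0%

After the first stage: £1528.02 × 0.567 = £866.38734.
Second-stage multiplier: £805.74 ÷ £866.38734 ≈ 0.93.
That is a change of -7.0%.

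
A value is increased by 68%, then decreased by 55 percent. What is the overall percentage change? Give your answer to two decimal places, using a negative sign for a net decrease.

-24.40%

The combined multiplier is 1.68 × 0.45 = 0.756.
That corresponds to a decrease of 24.40%.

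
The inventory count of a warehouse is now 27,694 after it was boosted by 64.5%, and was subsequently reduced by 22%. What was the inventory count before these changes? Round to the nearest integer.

21,584

Undoing the 22% decrease: 27,694 ÷ 0.78 ≈ 35505.128205.
Undoing the 64.5% increase: 35505.128205 ÷ 1.645 ≈ 21,584.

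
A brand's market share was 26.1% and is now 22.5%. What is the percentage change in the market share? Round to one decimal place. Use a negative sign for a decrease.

-13.8%

The change is 22.5 − 26.1 = -3.6 percentage points.
Relative to the original 26.1%, that is -3.6 ÷ 26.1 ≈ -13.8%.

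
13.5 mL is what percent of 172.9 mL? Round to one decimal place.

7.8%

13.5 mL ÷ 172.9 mL ≈ 7.8%.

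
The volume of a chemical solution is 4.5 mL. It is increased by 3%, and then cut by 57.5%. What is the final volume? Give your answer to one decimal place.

2.0 mL

Each change multiplies by a factor: 1.03 × 0.425 = 0.43775.
4.5 × 0.43775 = 1.969875 ≈ 2.0.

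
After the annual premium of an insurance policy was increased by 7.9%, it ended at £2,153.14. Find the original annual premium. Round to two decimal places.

The overall multiplier applied was 1.079.
So the original annual premium was £2,153.14 ÷ 1.079 ≈ £1,995.50.

£1,995.50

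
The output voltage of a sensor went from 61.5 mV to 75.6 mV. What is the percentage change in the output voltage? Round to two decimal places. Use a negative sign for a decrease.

Change: 75.6 − 61.5 = 14.1.
Relative to the original: 14.1 ÷ 61.5 ≈ 22.93%.

22.93%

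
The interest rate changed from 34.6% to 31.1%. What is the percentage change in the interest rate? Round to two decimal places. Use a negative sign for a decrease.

The change is 31.1 − 34.6 = -3.5 percentage points.
Relative to the original 34.6%, that is -3.5 ÷ 34.6 ≈ -10.12%.

-10.12%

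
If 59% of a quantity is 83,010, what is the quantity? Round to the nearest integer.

83,010 ÷ 0.59 ≈ 140,695.

140,695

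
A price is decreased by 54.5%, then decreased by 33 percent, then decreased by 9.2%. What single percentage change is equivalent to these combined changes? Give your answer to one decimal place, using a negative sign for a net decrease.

The combined multiplier is 0.455 × 0.67 × 0.908 = 0.2768038.
That corresponds to a decrease of 72.3%.

-72.3%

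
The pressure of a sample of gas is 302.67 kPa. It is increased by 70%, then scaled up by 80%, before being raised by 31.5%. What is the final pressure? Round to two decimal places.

1217.91 kPa

70% increase: 302.67 × 1.7 = 514.539.
80% increase: 514.539 × 1.8 = 926.1702.
After the 31.5% increase: 926.1702 × 1.315 = 1217.913813 ≈ 1217.91.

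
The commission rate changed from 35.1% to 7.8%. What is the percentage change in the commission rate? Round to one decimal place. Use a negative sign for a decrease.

The change is 7.8 − 35.1 = -27.3 percentage points.
Relative to the original 35.1%, that is -27.3 ÷ 35.1 ≈ -77.8%.

-77.8%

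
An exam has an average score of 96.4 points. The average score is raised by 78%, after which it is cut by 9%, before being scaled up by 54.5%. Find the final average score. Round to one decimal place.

Each change multiplies by a factor: 1.78 × 0.91 × 1.545 = 2.502591.
96.4 × 2.502591 = 241.2497724 ≈ 241.2.

241.2 points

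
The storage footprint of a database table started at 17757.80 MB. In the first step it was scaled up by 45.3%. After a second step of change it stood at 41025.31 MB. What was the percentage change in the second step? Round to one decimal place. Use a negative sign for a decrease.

59.0%

After the first step: 17757.80 × 1.453 = 25802.0834.
Second-step multiplier: 41025.31 ÷ 25802.0834 ≈ 1.59.
That is a change of 59.0%.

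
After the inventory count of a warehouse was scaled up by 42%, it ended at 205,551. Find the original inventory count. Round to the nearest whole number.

144,754

The overall multiplier applied was 1.42.
So the original inventory count was 205,551 ÷ 1.42 ≈ 144,754.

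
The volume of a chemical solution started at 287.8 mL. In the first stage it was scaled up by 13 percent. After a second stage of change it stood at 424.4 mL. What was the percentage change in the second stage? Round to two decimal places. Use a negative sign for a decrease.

30.50%

After the first stage: 287.8 × 1.13 = 325.214.
Second-stage multiplier: 424.4 ÷ 325.214 ≈ 1.304987.
That is a change of 30.50%.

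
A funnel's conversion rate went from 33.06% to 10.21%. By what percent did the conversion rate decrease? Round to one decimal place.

69.1%

The change is 10.21 − 33.06 = -22.85 percentage points.
Relative to the original 33.06%, that is -22.85 ÷ 33.06 ≈ -69.1%.
So the conversion rate fell by 69.1%.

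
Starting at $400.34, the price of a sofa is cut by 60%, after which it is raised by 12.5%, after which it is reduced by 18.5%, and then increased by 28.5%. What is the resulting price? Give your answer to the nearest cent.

$188.67

Each change multiplies by a factor: 0.4 × 1.125 × 0.815 × 1.285 = 0.47127375.
$400.34 × 0.47127375 = $188.669733075 ≈ $188.67.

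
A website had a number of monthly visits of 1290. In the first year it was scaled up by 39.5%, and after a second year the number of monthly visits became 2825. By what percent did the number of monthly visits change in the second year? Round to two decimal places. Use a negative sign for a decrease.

After the first year: 1290 × 1.395 = 1799.55.
Second-year multiplier: 2825 ÷ 1799.55 ≈ 1.569837.
That is a change of 56.98%.

56.98%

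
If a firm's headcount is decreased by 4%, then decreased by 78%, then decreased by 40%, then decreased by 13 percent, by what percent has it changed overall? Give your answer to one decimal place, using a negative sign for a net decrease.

The combined multiplier is 0.96 × 0.22 × 0.6 × 0.87 = 0.1102464.
That corresponds to a decrease of 89.0%.

-89.0%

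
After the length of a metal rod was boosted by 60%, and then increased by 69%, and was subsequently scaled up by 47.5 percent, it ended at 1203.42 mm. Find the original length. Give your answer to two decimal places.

301.73 mm

Undoing the 47.5% increase: 1203.42 ÷ 1.475 ≈ 815.877966.
Undoing the 69% increase: 815.877966 ÷ 1.69 ≈ 482.768027.
Undoing the 60% increase: 482.768027 ÷ 1.6 ≈ 301.73 mm.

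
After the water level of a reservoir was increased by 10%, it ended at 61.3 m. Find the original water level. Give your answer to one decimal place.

55.7 m

The overall multiplier applied was 1.1.
So the original water level was 61.3 ÷ 1.1 ≈ 55.7 m.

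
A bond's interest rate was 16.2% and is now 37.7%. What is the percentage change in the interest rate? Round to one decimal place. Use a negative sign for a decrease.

The change is 37.7 − 16.2 = 21.5 percentage points.
Relative to the original 16.2%, that is 21.5 ÷ 16.2 ≈ 132.7%.

132.7%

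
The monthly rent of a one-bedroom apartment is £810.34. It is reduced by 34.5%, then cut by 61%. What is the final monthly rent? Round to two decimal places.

£207.00

Each change multiplies by a factor: 0.655 × 0.39 = 0.25545.
£810.34 × 0.25545 = £207.001353 ≈ £207.00.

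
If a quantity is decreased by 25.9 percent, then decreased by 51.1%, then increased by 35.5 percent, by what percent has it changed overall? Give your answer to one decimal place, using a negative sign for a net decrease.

A 25.9% decrease multiplies by 0.741.
Then a 51.1% decrease: 0.741 × 0.489 = 0.362349.
Then a 35.5% increase: 0.362349 × 1.355 = 0.490982895.
Overall factor 0.490982895, i.e. -50.9%.

-50.9%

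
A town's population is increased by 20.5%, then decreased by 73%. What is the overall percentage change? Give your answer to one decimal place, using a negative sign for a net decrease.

-67.5%

The combined multiplier is 1.205 × 0.27 = 0.32535.
That corresponds to a decrease of 67.5%.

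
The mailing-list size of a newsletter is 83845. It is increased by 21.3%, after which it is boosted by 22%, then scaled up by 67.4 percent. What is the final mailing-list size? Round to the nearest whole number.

207708

Each change multiplies by a factor: 1.213 × 1.22 × 1.674 = 2.47728564.
83845 × 2.47728564 = 207708.0144858 ≈ 207708.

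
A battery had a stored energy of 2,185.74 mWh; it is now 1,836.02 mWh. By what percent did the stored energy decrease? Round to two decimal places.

Change: 1,836.02 − 2,185.74 = -349.72.
Relative to the original: -349.72 ÷ 2,185.74 ≈ -16.00%.
So the stored energy decreased by 16.00%.

16.00%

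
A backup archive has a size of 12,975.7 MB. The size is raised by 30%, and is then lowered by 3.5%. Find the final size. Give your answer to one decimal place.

30% increase: 12,975.7 × 1.3 = 16868.41.
3.5% decrease: 16868.41 × 0.965 = 16278.01565 ≈ 16,278.0.

16,278.0 MB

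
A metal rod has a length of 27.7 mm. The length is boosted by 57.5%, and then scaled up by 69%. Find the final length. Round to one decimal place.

Each change multiplies by a factor: 1.575 × 1.69 = 2.66175.
27.7 × 2.66175 = 73.730475 ≈ 73.7.

73.7 mm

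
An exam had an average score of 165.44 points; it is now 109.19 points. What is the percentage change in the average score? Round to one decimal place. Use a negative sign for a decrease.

Change: 109.19 − 165.44 = -56.25.
Relative to the original: -56.25 ÷ 165.44 ≈ -34.0%.

-34.0%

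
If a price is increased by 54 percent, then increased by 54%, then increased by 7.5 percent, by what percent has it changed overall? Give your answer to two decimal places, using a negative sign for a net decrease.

The combined multiplier is 1.54 × 1.54 × 1.075 = 2.54947.
That corresponds to an increase of 154.95%.

154.95%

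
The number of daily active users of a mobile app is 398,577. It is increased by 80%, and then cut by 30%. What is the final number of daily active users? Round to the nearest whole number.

After the 80% increase: 398,577 × 1.8 = 717438.6.
Apply the 30% decrease: 717438.6 × 0.7 = 502207.02 ≈ 502,207.

502,207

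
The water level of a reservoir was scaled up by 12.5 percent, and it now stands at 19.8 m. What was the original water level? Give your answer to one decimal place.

The overall multiplier applied was 1.125.
So the original water level was 19.8 ÷ 1.125 = 17.6 m.

17.6 m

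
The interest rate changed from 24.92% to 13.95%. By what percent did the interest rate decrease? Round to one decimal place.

44.0%

The change is 13.95 − 24.92 = -10.97 percentage points.
Relative to the original 24.92%, that is -10.97 ÷ 24.92 ≈ -44.0%.
So the interest rate fell by 44.0%.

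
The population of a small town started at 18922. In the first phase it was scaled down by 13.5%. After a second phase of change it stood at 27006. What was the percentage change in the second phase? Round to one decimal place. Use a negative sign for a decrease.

65.0%

After the first phase: 18922 × 0.865 = 16367.53.
Second-phase multiplier: 27006 ÷ 16367.53 ≈ 1.64997.
That is a change of 65.0%.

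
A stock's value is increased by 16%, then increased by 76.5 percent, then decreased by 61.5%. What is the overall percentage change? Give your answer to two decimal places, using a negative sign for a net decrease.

The combined multiplier is 1.16 × 1.765 × 0.385 = 0.788249.
That corresponds to a decrease of 21.18%.

-21.18%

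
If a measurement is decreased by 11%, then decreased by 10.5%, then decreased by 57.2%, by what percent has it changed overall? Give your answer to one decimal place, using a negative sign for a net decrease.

-65.9%

An 11% decrease multiplies by 0.89.
Then a 10.5% decrease: 0.89 × 0.895 = 0.79655.
Then a 57.2% decrease: 0.79655 × 0.428 = 0.3409234.
Overall factor 0.3409234, i.e. -65.9%.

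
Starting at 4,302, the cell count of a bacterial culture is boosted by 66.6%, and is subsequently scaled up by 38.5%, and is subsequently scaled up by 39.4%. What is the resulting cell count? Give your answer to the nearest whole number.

After the 66.6% increase: 4,302 × 1.666 = 7167.132.
Apply the 38.5% increase: 7167.132 × 1.385 = 9926.47782.
After the 39.4% increase: 9926.47782 × 1.394 = 13837.51008108 ≈ 13,838.

13,838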